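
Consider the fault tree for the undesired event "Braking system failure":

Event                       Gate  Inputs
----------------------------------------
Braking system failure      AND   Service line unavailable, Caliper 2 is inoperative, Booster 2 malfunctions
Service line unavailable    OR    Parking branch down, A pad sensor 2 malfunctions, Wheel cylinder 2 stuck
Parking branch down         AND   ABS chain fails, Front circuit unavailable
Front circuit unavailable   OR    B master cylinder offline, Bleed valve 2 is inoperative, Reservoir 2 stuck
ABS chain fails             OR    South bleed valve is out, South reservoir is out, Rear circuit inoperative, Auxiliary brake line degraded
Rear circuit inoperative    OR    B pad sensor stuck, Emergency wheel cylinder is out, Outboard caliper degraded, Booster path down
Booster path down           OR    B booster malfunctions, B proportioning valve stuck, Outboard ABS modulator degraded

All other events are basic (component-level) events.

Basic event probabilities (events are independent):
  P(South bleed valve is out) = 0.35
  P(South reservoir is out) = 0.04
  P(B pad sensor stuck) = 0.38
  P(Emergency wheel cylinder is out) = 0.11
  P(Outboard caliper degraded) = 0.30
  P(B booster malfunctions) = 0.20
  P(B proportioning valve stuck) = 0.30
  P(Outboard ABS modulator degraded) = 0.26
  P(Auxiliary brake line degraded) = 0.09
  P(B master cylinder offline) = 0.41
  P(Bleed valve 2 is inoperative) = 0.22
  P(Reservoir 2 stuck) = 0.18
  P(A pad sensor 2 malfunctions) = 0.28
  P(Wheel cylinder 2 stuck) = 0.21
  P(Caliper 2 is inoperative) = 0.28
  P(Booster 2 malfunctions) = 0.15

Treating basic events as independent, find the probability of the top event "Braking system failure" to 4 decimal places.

P(Booster path down) [OR] = 1 − (1−0.20) × (1−0.30) × (1−0.26) = 0.585600
P(Rear circuit inoperative) [OR] = 1 − (1−0.38) × (1−0.11) × (1−0.30) × (1−0.585600) = 0.839934
P(ABS chain fails) [OR] = 1 − (1−0.35) × (1−0.04) × (1−0.839934) × (1−0.09) = 0.909108
P(Front circuit unavailable) [OR] = 1 − (1−0.41) × (1−0.22) × (1−0.18) = 0.622636
P(Parking branch down) [AND] = 0.909108 × 0.622636 = 0.566043
P(Service line unavailable) [OR] = 1 − (1−0.566043) × (1−0.28) × (1−0.21) = 0.753165
P(Braking system failure) [AND] = 0.753165 × 0.28 × 0.15 = 0.031633
Rounded to 4 decimal places: P(Braking system failure) ≈ 0.0316.

0.0316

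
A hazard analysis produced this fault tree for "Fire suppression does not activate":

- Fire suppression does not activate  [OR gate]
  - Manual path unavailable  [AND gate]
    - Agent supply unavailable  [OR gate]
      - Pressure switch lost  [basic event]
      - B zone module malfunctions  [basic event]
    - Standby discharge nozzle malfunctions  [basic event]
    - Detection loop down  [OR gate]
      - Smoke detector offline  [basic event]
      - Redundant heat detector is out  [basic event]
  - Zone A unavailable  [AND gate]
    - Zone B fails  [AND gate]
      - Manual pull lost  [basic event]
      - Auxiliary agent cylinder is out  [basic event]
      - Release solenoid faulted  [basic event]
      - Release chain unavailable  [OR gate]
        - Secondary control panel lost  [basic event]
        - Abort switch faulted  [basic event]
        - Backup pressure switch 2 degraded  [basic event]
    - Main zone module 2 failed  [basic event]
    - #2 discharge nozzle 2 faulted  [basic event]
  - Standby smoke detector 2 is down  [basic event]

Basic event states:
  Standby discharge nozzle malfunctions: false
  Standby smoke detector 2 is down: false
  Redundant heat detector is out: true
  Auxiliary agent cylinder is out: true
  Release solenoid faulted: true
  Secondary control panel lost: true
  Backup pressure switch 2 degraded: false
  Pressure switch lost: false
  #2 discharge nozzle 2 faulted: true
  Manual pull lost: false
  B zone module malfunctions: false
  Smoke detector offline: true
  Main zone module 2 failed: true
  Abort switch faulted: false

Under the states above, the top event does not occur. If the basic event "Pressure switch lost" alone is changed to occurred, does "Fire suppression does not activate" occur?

No

Counterfactual: set "Pressure switch lost" to occurred.
Agent supply unavailable [OR]: Pressure switch lost=occurs, B zone module malfunctions=not → at least one input occurs → occurs.
Detection loop down [OR]: Smoke detector offline=occurs, Redundant heat detector is out=occurs → at least one input occurs → occurs.
Manual path unavailable [AND]: Agent supply unavailable=occurs, Standby discharge nozzle malfunctions=not, Detection loop down=occurs → not all inputs occur → does not occur.
Release chain unavailable [OR]: Secondary control panel lost=occurs, Abort switch faulted=not, Backup pressure switch 2 degraded=not → at least one input occurs → occurs.
Zone B fails [AND]: Manual pull lost=not, Auxiliary agent cylinder is out=occurs, Release solenoid faulted=occurs, Release chain unavailable=occurs → not all inputs occur → does not occur.
Zone A unavailable [AND]: Zone B fails=not, Main zone module 2 failed=occurs, #2 discharge nozzle 2 faulted=occurs → not all inputs occur → does not occur.
Fire suppression does not activate [OR]: Manual path unavailable=not, Zone A unavailable=not, Standby smoke detector 2 is down=not → no input occurs → does not occur.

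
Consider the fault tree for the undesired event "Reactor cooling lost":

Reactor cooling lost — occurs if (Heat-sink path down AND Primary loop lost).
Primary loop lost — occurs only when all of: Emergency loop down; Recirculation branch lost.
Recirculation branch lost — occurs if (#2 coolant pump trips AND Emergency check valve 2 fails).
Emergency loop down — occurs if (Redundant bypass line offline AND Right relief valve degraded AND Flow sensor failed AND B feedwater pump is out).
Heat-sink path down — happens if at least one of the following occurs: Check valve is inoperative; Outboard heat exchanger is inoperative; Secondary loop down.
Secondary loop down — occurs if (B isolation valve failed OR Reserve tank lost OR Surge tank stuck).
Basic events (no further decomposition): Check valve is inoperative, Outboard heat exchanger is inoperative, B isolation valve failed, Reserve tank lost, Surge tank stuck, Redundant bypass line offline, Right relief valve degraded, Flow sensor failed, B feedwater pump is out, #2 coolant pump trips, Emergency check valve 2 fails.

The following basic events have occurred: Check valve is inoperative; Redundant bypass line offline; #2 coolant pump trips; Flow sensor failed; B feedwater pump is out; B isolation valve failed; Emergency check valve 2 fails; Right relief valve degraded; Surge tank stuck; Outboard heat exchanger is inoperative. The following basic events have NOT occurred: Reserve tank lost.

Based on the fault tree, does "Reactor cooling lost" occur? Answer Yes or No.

Secondary loop down [OR]: B isolation valve failed=occurs, Reserve tank lost=not, Surge tank stuck=occurs → at least one input occurs → occurs.
Heat-sink path down [OR]: Check valve is inoperative=occurs, Outboard heat exchanger is inoperative=occurs, Secondary loop down=occurs → at least one input occurs → occurs.
Emergency loop down [AND]: Redundant bypass line offline=occurs, Right relief valve degraded=occurs, Flow sensor failed=occurs, B feedwater pump is out=occurs → all inputs occur → occurs.
Recirculation branch lost [AND]: #2 coolant pump trips=occurs, Emergency check valve 2 fails=occurs → all inputs occur → occurs.
Primary loop lost [AND]: Emergency loop down=occurs, Recirculation branch lost=occurs → all inputs occur → occurs.
Reactor cooling lost [AND]: Heat-sink path down=occurs, Primary loop lost=occurs → all inputs occur → occurs.

Yes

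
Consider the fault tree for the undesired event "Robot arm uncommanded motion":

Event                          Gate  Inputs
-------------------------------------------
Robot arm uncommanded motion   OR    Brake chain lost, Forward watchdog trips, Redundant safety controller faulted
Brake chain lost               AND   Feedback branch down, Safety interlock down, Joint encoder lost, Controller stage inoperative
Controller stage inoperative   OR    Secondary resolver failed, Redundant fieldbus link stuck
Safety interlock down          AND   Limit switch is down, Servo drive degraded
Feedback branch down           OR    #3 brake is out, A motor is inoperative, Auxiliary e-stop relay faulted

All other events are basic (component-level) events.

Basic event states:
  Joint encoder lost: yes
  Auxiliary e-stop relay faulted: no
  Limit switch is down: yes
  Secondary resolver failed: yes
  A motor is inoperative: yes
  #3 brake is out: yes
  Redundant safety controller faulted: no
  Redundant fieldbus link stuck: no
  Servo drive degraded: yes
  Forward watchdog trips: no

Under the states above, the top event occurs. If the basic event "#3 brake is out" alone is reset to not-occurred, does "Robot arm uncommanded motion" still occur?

Yes

Counterfactual: set "#3 brake is out" to not occurred.
Feedback branch down [OR]: #3 brake is out=not, A motor is inoperative=occurs, Auxiliary e-stop relay faulted=not → at least one input occurs → occurs.
Safety interlock down [AND]: Limit switch is down=occurs, Servo drive degraded=occurs → all inputs occur → occurs.
Controller stage inoperative [OR]: Secondary resolver failed=occurs, Redundant fieldbus link stuck=not → at least one input occurs → occurs.
Brake chain lost [AND]: Feedback branch down=occurs, Safety interlock down=occurs, Joint encoder lost=occurs, Controller stage inoperative=occurs → all inputs occur → occurs.
Robot arm uncommanded motion [OR]: Brake chain lost=occurs, Forward watchdog trips=not, Redundant safety controller faulted=not → at least one input occurs → occurs.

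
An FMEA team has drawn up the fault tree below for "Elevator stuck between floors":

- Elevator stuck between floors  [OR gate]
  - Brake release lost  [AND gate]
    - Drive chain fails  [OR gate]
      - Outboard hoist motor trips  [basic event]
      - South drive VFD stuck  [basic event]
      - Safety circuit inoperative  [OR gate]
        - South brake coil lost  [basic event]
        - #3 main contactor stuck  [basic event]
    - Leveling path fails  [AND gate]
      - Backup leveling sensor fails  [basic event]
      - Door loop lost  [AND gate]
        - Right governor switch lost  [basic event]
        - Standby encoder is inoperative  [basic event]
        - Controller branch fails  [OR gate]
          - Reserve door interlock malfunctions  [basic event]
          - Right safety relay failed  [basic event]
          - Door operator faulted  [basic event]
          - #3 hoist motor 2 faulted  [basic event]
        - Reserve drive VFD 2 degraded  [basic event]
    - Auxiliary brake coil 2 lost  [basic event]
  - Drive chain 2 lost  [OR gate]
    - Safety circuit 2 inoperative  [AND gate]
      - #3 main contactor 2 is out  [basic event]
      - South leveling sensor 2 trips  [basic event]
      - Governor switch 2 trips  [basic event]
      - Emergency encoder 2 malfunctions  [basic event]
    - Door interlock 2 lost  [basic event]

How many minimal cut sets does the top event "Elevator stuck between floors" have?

18

Safety circuit inoperative [OR]: union of children's cut sets → 2 cut set(s).
Drive chain fails [OR]: union of children's cut sets → 4 cut set(s).
Controller branch fails [OR]: union of children's cut sets → 4 cut set(s).
Door loop lost [AND]: one cut set from each child combined → 1 × 1 × 4 × 1 = 4 cut set(s).
Leveling path fails [AND]: one cut set from each child combined → 1 × 4 = 4 cut set(s).
Brake release lost [AND]: one cut set from each child combined → 4 × 4 × 1 = 16 cut set(s).
Safety circuit 2 inoperative [AND]: one cut set from each child combined → 1 × 1 × 1 × 1 = 1 cut set(s).
Drive chain 2 lost [OR]: union of children's cut sets → 2 cut set(s).
Elevator stuck between floors [OR]: union of children's cut sets → 18 cut set(s).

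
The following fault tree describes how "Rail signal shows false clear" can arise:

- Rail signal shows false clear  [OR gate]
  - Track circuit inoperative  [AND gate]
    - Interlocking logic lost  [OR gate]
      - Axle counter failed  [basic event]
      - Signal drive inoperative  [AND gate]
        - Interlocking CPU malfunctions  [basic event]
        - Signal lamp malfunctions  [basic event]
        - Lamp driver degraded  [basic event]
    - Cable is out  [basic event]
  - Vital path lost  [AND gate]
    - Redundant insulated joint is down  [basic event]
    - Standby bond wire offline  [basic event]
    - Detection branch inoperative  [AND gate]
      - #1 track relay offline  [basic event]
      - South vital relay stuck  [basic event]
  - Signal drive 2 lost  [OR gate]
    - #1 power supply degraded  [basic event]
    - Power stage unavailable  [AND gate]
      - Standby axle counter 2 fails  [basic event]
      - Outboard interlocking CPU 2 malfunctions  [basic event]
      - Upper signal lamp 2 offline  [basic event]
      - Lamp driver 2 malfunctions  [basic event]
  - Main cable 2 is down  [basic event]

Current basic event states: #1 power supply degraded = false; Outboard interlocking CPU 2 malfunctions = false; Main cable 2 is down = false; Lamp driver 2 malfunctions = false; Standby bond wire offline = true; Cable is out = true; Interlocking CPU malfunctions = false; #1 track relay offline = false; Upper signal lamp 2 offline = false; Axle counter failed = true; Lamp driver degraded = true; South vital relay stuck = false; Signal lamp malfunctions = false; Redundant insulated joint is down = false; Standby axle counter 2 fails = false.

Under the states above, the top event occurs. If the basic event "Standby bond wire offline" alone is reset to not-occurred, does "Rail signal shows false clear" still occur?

Counterfactual: set "Standby bond wire offline" to not occurred.
Signal drive inoperative [AND]: Interlocking CPU malfunctions=not, Signal lamp malfunctions=not, Lamp driver degraded=occurs → not all inputs occur → does not occur.
Interlocking logic lost [OR]: Axle counter failed=occurs, Signal drive inoperative=not → at least one input occurs → occurs.
Track circuit inoperative [AND]: Interlocking logic lost=occurs, Cable is out=occurs → all inputs occur → occurs.
Detection branch inoperative [AND]: #1 track relay offline=not, South vital relay stuck=not → not all inputs occur → does not occur.
Vital path lost [AND]: Redundant insulated joint is down=not, Standby bond wire offline=not, Detection branch inoperative=not → not all inputs occur → does not occur.
Power stage unavailable [AND]: Standby axle counter 2 fails=not, Outboard interlocking CPU 2 malfunctions=not, Upper signal lamp 2 offline=not, Lamp driver 2 malfunctions=not → not all inputs occur → does not occur.
Signal drive 2 lost [OR]: #1 power supply degraded=not, Power stage unavailable=not → no input occurs → does not occur.
Rail signal shows false clear [OR]: Track circuit inoperative=occurs, Vital path lost=not, Signal drive 2 lost=not, Main cable 2 is down=not → at least one input occurs → occurs.

Yes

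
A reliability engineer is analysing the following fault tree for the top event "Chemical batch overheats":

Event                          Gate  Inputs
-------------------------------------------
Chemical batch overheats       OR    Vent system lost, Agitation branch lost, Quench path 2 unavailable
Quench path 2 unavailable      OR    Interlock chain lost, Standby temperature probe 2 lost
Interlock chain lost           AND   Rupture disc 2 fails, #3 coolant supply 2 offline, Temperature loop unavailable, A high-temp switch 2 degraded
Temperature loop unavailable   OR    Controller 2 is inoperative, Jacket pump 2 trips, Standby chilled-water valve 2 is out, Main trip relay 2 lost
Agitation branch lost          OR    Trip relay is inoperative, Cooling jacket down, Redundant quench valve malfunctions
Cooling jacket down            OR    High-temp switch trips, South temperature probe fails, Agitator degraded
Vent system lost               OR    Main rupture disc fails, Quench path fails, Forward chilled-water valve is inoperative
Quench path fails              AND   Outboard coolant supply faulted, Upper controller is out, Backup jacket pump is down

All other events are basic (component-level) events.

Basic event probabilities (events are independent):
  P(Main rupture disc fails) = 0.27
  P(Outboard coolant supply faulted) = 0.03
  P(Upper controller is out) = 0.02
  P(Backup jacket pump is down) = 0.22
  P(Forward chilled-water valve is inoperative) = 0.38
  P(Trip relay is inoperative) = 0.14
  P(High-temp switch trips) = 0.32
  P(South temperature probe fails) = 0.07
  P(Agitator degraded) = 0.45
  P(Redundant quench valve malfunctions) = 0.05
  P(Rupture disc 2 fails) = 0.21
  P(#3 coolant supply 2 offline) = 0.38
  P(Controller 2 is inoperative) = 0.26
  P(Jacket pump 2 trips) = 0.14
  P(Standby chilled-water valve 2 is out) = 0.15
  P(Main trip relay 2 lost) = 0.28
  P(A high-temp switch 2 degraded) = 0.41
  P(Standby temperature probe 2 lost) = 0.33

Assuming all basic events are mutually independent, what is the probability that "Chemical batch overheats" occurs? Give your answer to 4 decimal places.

0.9156

P(Quench path fails) [AND] = 0.03 × 0.02 × 0.22 = 0.000132
P(Vent system lost) [OR] = 1 − (1−0.27) × (1−0.000132) × (1−0.38) = 0.547460
P(Cooling jacket down) [OR] = 1 − (1−0.32) × (1−0.07) × (1−0.45) = 0.652180
P(Agitation branch lost) [OR] = 1 − (1−0.14) × (1−0.652180) × (1−0.05) = 0.715831
P(Temperature loop unavailable) [OR] = 1 − (1−0.26) × (1−0.14) × (1−0.15) × (1−0.28) = 0.610523
P(Interlock chain lost) [AND] = 0.21 × 0.38 × 0.610523 × 0.41 = 0.019975
P(Quench path 2 unavailable) [OR] = 1 − (1−0.019975) × (1−0.33) = 0.343383
P(Chemical batch overheats) [OR] = 1 − (1−0.547460) × (1−0.715831) × (1−0.343383) = 0.915560
Rounded to 4 decimal places: P(Chemical batch overheats) ≈ 0.9156.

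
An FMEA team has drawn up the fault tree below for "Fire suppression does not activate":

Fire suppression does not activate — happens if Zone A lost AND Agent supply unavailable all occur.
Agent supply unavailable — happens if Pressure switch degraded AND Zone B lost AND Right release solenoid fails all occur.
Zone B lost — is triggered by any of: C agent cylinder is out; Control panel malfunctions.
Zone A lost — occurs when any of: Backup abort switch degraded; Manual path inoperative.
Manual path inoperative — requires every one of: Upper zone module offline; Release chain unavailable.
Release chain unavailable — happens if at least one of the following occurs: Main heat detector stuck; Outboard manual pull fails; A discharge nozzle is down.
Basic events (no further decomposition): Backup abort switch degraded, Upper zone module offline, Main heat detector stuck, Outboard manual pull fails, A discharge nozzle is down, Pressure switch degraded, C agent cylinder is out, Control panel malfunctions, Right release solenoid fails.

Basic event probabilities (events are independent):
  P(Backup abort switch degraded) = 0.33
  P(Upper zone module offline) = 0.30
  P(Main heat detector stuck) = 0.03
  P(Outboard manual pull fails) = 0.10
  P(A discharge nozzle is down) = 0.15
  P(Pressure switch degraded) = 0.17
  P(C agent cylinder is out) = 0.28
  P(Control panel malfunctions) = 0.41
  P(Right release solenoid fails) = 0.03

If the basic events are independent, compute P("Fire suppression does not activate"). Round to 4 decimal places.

0.0011

P(Release chain unavailable) [OR] = 1 − (1−0.03) × (1−0.10) × (1−0.15) = 0.257950
P(Manual path inoperative) [AND] = 0.30 × 0.257950 = 0.077385
P(Zone A lost) [OR] = 1 − (1−0.33) × (1−0.077385) = 0.381848
P(Zone B lost) [OR] = 1 − (1−0.28) × (1−0.41) = 0.575200
P(Agent supply unavailable) [AND] = 0.17 × 0.575200 × 0.03 = 0.002934
P(Fire suppression does not activate) [AND] = 0.381848 × 0.002934 = 0.001120
Rounded to 4 decimal places: P(Fire suppression does not activate) ≈ 0.0011.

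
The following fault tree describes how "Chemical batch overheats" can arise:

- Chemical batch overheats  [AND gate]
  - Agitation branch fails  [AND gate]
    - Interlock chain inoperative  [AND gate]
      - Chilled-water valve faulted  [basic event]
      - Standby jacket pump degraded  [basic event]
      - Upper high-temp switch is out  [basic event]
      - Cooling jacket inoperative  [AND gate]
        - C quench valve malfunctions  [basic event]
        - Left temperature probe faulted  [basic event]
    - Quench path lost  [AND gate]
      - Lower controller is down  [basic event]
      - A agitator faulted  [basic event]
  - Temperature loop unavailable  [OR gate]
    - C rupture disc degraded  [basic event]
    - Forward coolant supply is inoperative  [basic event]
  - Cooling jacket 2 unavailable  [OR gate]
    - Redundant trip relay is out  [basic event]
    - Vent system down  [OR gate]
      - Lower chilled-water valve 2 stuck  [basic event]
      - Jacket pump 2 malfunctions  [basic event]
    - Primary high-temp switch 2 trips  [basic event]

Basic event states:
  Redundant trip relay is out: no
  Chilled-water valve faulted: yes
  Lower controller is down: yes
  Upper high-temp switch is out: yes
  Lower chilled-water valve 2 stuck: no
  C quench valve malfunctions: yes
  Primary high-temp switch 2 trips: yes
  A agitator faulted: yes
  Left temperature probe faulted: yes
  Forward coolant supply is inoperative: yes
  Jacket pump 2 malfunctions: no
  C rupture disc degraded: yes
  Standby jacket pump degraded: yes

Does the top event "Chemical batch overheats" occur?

Yes

Cooling jacket inoperative [AND]: C quench valve malfunctions=occurs, Left temperature probe faulted=occurs → all inputs occur → occurs.
Interlock chain inoperative [AND]: Chilled-water valve faulted=occurs, Standby jacket pump degraded=occurs, Upper high-temp switch is out=occurs, Cooling jacket inoperative=occurs → all inputs occur → occurs.
Quench path lost [AND]: Lower controller is down=occurs, A agitator faulted=occurs → all inputs occur → occurs.
Agitation branch fails [AND]: Interlock chain inoperative=occurs, Quench path lost=occurs → all inputs occur → occurs.
Temperature loop unavailable [OR]: C rupture disc degraded=occurs, Forward coolant supply is inoperative=occurs → at least one input occurs → occurs.
Vent system down [OR]: Lower chilled-water valve 2 stuck=not, Jacket pump 2 malfunctions=not → no input occurs → does not occur.
Cooling jacket 2 unavailable [OR]: Redundant trip relay is out=not, Vent system down=not, Primary high-temp switch 2 trips=occurs → at least one input occurs → occurs.
Chemical batch overheats [AND]: Agitation branch fails=occurs, Temperature loop unavailable=occurs, Cooling jacket 2 unavailable=occurs → all inputs occur → occurs.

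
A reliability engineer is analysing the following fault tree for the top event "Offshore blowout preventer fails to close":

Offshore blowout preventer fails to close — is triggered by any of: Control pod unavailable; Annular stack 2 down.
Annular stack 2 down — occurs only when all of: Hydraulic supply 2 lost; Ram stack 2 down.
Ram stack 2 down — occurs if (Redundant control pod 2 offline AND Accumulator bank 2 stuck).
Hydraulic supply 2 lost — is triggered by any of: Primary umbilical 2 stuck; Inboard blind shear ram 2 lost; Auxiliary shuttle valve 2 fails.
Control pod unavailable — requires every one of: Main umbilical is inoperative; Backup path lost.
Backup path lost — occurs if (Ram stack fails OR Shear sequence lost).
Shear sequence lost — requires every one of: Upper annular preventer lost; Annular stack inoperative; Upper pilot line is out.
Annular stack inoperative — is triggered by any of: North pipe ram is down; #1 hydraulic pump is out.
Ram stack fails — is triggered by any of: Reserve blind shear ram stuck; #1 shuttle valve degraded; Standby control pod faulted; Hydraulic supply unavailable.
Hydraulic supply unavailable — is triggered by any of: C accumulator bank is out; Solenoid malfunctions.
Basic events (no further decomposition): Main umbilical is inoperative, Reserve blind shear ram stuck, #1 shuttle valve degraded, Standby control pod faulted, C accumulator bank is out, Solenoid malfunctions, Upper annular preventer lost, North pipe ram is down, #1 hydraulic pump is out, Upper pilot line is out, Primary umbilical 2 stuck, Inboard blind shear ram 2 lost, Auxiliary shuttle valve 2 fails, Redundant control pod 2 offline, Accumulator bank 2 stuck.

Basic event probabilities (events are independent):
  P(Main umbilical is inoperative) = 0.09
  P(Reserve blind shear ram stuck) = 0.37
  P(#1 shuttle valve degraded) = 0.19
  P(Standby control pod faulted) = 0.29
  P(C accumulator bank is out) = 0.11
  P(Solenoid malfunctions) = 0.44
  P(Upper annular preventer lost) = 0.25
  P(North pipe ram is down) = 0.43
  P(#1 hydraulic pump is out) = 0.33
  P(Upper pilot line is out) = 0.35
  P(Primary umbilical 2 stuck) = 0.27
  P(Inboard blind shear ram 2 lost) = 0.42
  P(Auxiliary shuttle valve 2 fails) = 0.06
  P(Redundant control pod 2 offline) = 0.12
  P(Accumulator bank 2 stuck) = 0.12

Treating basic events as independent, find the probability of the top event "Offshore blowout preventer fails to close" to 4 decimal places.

0.0826

P(Hydraulic supply unavailable) [OR] = 1 − (1−0.11) × (1−0.44) = 0.501600
P(Ram stack fails) [OR] = 1 − (1−0.37) × (1−0.19) × (1−0.29) × (1−0.501600) = 0.819423
P(Annular stack inoperative) [OR] = 1 − (1−0.43) × (1−0.33) = 0.618100
P(Shear sequence lost) [AND] = 0.25 × 0.618100 × 0.35 = 0.054084
P(Backup path lost) [OR] = 1 − (1−0.819423) × (1−0.054084) = 0.829189
P(Control pod unavailable) [AND] = 0.09 × 0.829189 = 0.074627
P(Hydraulic supply 2 lost) [OR] = 1 − (1−0.27) × (1−0.42) × (1−0.06) = 0.602004
P(Ram stack 2 down) [AND] = 0.12 × 0.12 = 0.014400
P(Annular stack 2 down) [AND] = 0.602004 × 0.014400 = 0.008669
P(Offshore blowout preventer fails to close) [OR] = 1 − (1−0.074627) × (1−0.008669) = 0.082649
Rounded to 4 decimal places: P(Offshore blowout preventer fails to close) ≈ 0.0826.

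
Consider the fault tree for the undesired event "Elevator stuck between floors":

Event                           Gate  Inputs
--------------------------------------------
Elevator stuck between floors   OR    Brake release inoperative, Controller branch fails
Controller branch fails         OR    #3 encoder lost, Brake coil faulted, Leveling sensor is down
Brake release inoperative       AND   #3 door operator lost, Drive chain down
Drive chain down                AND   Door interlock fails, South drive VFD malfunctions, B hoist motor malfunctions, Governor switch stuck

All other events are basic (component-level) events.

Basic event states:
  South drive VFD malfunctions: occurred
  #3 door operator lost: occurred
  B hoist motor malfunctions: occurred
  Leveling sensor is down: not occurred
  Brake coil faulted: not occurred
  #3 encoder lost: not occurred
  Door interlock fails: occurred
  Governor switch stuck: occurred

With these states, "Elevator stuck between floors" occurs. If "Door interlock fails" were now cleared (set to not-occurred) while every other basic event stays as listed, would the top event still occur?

Counterfactual: set "Door interlock fails" to not occurred.
Drive chain down [AND]: Door interlock fails=not, South drive VFD malfunctions=occurs, B hoist motor malfunctions=occurs, Governor switch stuck=occurs → not all inputs occur → does not occur.
Brake release inoperative [AND]: #3 door operator lost=occurs, Drive chain down=not → not all inputs occur → does not occur.
Controller branch fails [OR]: #3 encoder lost=not, Brake coil faulted=not, Leveling sensor is down=not → no input occurs → does not occur.
Elevator stuck between floors [OR]: Brake release inoperative=not, Controller branch fails=not → no input occurs → does not occur.

No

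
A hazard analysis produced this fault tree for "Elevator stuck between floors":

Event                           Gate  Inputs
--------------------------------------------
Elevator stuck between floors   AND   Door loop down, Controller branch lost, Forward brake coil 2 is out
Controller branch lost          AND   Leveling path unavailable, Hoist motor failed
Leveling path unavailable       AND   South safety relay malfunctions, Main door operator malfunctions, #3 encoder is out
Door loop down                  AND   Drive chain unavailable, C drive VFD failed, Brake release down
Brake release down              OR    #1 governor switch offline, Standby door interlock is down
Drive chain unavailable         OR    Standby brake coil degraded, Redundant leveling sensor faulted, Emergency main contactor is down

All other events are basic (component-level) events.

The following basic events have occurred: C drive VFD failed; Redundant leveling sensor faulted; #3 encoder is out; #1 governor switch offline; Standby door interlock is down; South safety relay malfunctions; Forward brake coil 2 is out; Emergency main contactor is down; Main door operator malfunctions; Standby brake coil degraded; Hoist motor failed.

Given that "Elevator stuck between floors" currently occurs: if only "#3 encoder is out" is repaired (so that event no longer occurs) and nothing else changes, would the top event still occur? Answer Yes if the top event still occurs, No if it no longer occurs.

No

Counterfactual: set "#3 encoder is out" to not occurred.
Drive chain unavailable [OR]: Standby brake coil degraded=occurs, Redundant leveling sensor faulted=occurs, Emergency main contactor is down=occurs → at least one input occurs → occurs.
Brake release down [OR]: #1 governor switch offline=occurs, Standby door interlock is down=occurs → at least one input occurs → occurs.
Door loop down [AND]: Drive chain unavailable=occurs, C drive VFD failed=occurs, Brake release down=occurs → all inputs occur → occurs.
Leveling path unavailable [AND]: South safety relay malfunctions=occurs, Main door operator malfunctions=occurs, #3 encoder is out=not → not all inputs occur → does not occur.
Controller branch lost [AND]: Leveling path unavailable=not, Hoist motor failed=occurs → not all inputs occur → does not occur.
Elevator stuck between floors [AND]: Door loop down=occurs, Controller branch lost=not, Forward brake coil 2 is out=occurs → not all inputs occur → does not occur.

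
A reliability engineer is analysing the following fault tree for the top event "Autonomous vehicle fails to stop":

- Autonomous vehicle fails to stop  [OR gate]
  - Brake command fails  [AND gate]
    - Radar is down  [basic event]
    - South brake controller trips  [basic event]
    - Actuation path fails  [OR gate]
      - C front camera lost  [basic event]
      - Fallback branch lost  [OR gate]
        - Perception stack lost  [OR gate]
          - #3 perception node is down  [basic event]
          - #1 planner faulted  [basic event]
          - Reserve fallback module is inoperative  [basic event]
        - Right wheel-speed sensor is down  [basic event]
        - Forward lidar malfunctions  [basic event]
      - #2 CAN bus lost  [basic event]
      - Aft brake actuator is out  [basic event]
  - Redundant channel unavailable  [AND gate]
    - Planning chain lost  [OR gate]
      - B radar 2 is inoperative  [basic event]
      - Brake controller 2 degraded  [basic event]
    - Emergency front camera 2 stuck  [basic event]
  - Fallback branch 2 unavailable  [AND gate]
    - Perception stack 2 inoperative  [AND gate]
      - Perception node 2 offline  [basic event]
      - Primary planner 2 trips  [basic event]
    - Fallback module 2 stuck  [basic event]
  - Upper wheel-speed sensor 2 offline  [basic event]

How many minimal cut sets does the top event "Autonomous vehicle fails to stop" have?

12

Perception stack lost [OR]: union of children's cut sets → 3 cut set(s).
Fallback branch lost [OR]: union of children's cut sets → 5 cut set(s).
Actuation path fails [OR]: union of children's cut sets → 8 cut set(s).
Brake command fails [AND]: one cut set from each child combined → 1 × 1 × 8 = 8 cut set(s).
Planning chain lost [OR]: union of children's cut sets → 2 cut set(s).
Redundant channel unavailable [AND]: one cut set from each child combined → 2 × 1 = 2 cut set(s).
Perception stack 2 inoperative [AND]: one cut set from each child combined → 1 × 1 = 1 cut set(s).
Fallback branch 2 unavailable [AND]: one cut set from each child combined → 1 × 1 = 1 cut set(s).
Autonomous vehicle fails to stop [OR]: union of children's cut sets → 12 cut set(s).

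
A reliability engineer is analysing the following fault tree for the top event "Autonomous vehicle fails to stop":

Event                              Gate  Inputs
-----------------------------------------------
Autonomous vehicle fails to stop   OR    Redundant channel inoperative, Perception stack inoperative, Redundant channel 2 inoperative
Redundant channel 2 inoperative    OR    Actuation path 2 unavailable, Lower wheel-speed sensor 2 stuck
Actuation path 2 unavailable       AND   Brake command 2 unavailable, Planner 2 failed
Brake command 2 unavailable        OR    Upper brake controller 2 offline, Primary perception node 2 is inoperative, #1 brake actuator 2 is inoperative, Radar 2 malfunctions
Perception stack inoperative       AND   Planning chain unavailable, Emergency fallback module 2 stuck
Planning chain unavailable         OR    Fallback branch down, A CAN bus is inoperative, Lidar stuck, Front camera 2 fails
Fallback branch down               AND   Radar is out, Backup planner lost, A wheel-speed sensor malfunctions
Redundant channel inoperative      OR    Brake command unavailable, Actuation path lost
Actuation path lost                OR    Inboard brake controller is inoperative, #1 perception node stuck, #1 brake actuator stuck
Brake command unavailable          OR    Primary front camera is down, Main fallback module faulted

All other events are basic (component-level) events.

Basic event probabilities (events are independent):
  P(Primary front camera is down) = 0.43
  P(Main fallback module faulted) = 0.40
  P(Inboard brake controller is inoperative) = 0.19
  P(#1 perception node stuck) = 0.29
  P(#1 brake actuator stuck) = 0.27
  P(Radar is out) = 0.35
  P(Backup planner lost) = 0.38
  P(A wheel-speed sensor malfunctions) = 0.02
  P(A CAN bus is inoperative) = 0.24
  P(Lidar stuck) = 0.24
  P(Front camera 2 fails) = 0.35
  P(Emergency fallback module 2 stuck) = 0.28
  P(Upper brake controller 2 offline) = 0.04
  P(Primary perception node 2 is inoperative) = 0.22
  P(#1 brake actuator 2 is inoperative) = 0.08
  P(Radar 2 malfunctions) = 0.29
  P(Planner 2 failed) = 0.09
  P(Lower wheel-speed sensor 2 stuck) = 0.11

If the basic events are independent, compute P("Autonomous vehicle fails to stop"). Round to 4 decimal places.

0.8994

P(Brake command unavailable) [OR] = 1 − (1−0.43) × (1−0.40) = 0.658000
P(Actuation path lost) [OR] = 1 − (1−0.19) × (1−0.29) × (1−0.27) = 0.580177
P(Redundant channel inoperative) [OR] = 1 − (1−0.658000) × (1−0.580177) = 0.856421
P(Fallback branch down) [AND] = 0.35 × 0.38 × 0.02 = 0.002660
P(Planning chain unavailable) [OR] = 1 − (1−0.002660) × (1−0.24) × (1−0.24) × (1−0.35) = 0.625559
P(Perception stack inoperative) [AND] = 0.625559 × 0.28 = 0.175157
P(Brake command 2 unavailable) [OR] = 1 − (1−0.04) × (1−0.22) × (1−0.08) × (1−0.29) = 0.510884
P(Actuation path 2 unavailable) [AND] = 0.510884 × 0.09 = 0.045980
P(Redundant channel 2 inoperative) [OR] = 1 − (1−0.045980) × (1−0.11) = 0.150922
P(Autonomous vehicle fails to stop) [OR] = 1 − (1−0.856421) × (1−0.175157) × (1−0.150922) = 0.899444
Rounded to 4 decimal places: P(Autonomous vehicle fails to stop) ≈ 0.8994.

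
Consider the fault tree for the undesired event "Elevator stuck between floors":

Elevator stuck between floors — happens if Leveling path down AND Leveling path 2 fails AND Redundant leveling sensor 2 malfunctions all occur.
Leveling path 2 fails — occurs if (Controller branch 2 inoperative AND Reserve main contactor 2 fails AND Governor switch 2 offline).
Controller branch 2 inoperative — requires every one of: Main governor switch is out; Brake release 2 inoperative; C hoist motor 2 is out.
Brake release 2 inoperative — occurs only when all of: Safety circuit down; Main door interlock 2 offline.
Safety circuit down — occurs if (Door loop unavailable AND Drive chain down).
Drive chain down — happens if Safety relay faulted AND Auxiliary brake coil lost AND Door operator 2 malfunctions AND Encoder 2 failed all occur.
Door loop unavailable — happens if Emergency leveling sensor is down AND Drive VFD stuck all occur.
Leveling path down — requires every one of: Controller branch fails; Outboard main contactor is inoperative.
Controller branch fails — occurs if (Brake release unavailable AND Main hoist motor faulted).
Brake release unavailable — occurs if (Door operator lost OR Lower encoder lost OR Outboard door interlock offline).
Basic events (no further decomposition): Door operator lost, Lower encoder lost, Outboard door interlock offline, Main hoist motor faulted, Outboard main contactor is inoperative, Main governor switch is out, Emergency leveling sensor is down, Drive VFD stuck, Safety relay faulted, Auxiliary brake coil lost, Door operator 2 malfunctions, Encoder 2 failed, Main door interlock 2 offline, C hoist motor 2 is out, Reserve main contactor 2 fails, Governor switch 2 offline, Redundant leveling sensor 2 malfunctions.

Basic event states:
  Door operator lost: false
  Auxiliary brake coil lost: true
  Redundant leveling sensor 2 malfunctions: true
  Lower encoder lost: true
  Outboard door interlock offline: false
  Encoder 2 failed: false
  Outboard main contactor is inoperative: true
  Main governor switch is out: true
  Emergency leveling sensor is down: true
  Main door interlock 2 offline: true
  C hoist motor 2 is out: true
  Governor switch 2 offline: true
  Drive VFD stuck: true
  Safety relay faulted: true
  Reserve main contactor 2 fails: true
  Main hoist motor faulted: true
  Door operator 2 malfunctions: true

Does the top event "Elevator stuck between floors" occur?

Brake release unavailable [OR]: Door operator lost=not, Lower encoder lost=occurs, Outboard door interlock offline=not → at least one input occurs → occurs.
Controller branch fails [AND]: Brake release unavailable=occurs, Main hoist motor faulted=occurs → all inputs occur → occurs.
Leveling path down [AND]: Controller branch fails=occurs, Outboard main contactor is inoperative=occurs → all inputs occur → occurs.
Door loop unavailable [AND]: Emergency leveling sensor is down=occurs, Drive VFD stuck=occurs → all inputs occur → occurs.
Drive chain down [AND]: Safety relay faulted=occurs, Auxiliary brake coil lost=occurs, Door operator 2 malfunctions=occurs, Encoder 2 failed=not → not all inputs occur → does not occur.
Safety circuit down [AND]: Door loop unavailable=occurs, Drive chain down=not → not all inputs occur → does not occur.
Brake release 2 inoperative [AND]: Safety circuit down=not, Main door interlock 2 offline=occurs → not all inputs occur → does not occur.
Controller branch 2 inoperative [AND]: Main governor switch is out=occurs, Brake release 2 inoperative=not, C hoist motor 2 is out=occurs → not all inputs occur → does not occur.
Leveling path 2 fails [AND]: Controller branch 2 inoperative=not, Reserve main contactor 2 fails=occurs, Governor switch 2 offline=occurs → not all inputs occur → does not occur.
Elevator stuck between floors [AND]: Leveling path down=occurs, Leveling path 2 fails=not, Redundant leveling sensor 2 malfunctions=occurs → not all inputs occur → does not occur.

No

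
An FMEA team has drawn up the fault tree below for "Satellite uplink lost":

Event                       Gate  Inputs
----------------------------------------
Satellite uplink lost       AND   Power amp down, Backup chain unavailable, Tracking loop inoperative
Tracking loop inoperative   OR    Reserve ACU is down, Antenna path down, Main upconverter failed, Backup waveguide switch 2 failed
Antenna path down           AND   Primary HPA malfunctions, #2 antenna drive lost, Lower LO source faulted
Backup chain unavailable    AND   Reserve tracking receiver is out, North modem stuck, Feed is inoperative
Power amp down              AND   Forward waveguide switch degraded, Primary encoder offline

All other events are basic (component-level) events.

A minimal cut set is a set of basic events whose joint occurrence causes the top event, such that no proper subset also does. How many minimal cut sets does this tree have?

4

Power amp down [AND]: one cut set from each child combined → 1 × 1 = 1 cut set(s).
Backup chain unavailable [AND]: one cut set from each child combined → 1 × 1 × 1 = 1 cut set(s).
Antenna path down [AND]: one cut set from each child combined → 1 × 1 × 1 = 1 cut set(s).
Tracking loop inoperative [OR]: union of children's cut sets → 4 cut set(s).
Satellite uplink lost [AND]: one cut set from each child combined → 1 × 1 × 4 = 4 cut set(s).
Minimal cut sets: {Feed is inoperative, Forward waveguide switch degraded, North modem stuck, Primary encoder offline, Reserve ACU is down, Reserve tracking receiver is out}; {#2 antenna drive lost, Feed is inoperative, Forward waveguide switch degraded, Lower LO source faulted, North modem stuck, Primary HPA malfunctions, Primary encoder offline, Reserve tracking receiver is out}; {Feed is inoperative, Forward waveguide switch degraded, Main upconverter failed, North modem stuck, Primary encoder offline, Reserve tracking receiver is out}; {Backup waveguide switch 2 failed, Feed is inoperative, Forward waveguide switch degraded, North modem stuck, Primary encoder offline, Reserve tracking receiver is out}.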